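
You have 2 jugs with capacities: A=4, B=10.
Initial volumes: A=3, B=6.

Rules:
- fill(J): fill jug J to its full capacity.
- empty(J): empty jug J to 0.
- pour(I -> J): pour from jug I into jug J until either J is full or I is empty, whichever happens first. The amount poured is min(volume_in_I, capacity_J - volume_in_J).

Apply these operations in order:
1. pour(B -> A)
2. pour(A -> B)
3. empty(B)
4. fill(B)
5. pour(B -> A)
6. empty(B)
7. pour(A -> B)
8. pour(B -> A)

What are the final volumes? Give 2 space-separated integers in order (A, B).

Answer: 4 0

Derivation:
Step 1: pour(B -> A) -> (A=4 B=5)
Step 2: pour(A -> B) -> (A=0 B=9)
Step 3: empty(B) -> (A=0 B=0)
Step 4: fill(B) -> (A=0 B=10)
Step 5: pour(B -> A) -> (A=4 B=6)
Step 6: empty(B) -> (A=4 B=0)
Step 7: pour(A -> B) -> (A=0 B=4)
Step 8: pour(B -> A) -> (A=4 B=0)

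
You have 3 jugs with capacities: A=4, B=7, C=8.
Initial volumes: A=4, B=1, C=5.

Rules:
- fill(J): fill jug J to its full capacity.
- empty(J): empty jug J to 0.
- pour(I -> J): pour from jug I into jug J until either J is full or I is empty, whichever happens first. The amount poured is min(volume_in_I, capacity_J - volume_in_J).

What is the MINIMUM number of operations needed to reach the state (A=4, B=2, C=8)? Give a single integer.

Answer: 3

Derivation:
BFS from (A=4, B=1, C=5). One shortest path:
  1. pour(A -> B) -> (A=0 B=5 C=5)
  2. fill(A) -> (A=4 B=5 C=5)
  3. pour(B -> C) -> (A=4 B=2 C=8)
Reached target in 3 moves.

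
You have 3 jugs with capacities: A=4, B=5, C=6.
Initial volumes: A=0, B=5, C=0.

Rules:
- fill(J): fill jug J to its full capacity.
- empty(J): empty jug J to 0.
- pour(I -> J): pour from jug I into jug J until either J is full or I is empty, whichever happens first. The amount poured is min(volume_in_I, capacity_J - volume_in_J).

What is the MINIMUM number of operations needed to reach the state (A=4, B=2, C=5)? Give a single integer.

Answer: 7

Derivation:
BFS from (A=0, B=5, C=0). One shortest path:
  1. empty(B) -> (A=0 B=0 C=0)
  2. fill(C) -> (A=0 B=0 C=6)
  3. pour(C -> B) -> (A=0 B=5 C=1)
  4. pour(C -> A) -> (A=1 B=5 C=0)
  5. pour(B -> C) -> (A=1 B=0 C=5)
  6. fill(B) -> (A=1 B=5 C=5)
  7. pour(B -> A) -> (A=4 B=2 C=5)
Reached target in 7 moves.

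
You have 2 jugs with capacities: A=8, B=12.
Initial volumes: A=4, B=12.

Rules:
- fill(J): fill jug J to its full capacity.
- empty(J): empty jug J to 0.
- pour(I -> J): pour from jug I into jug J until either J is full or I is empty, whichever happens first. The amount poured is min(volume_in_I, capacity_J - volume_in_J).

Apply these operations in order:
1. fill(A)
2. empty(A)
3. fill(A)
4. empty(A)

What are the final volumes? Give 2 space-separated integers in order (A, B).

Answer: 0 12

Derivation:
Step 1: fill(A) -> (A=8 B=12)
Step 2: empty(A) -> (A=0 B=12)
Step 3: fill(A) -> (A=8 B=12)
Step 4: empty(A) -> (A=0 B=12)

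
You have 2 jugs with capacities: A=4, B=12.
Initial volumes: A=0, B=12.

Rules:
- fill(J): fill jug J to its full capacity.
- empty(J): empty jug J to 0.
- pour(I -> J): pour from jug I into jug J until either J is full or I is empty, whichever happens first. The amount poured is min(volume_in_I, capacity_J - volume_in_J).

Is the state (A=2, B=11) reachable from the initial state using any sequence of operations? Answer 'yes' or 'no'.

Answer: no

Derivation:
BFS explored all 8 reachable states.
Reachable set includes: (0,0), (0,4), (0,8), (0,12), (4,0), (4,4), (4,8), (4,12)
Target (A=2, B=11) not in reachable set → no.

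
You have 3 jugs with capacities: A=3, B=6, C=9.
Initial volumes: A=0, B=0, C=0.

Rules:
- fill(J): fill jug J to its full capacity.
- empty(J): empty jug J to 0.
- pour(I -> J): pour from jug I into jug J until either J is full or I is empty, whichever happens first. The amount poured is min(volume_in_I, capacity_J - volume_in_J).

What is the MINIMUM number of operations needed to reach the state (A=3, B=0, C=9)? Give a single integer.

BFS from (A=0, B=0, C=0). One shortest path:
  1. fill(A) -> (A=3 B=0 C=0)
  2. fill(C) -> (A=3 B=0 C=9)
Reached target in 2 moves.

Answer: 2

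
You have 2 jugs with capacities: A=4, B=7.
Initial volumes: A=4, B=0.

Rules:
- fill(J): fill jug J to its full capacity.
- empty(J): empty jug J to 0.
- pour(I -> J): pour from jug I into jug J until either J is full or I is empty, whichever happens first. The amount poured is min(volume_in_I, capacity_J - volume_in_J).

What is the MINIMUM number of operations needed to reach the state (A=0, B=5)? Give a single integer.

Answer: 7

Derivation:
BFS from (A=4, B=0). One shortest path:
  1. pour(A -> B) -> (A=0 B=4)
  2. fill(A) -> (A=4 B=4)
  3. pour(A -> B) -> (A=1 B=7)
  4. empty(B) -> (A=1 B=0)
  5. pour(A -> B) -> (A=0 B=1)
  6. fill(A) -> (A=4 B=1)
  7. pour(A -> B) -> (A=0 B=5)
Reached target in 7 moves.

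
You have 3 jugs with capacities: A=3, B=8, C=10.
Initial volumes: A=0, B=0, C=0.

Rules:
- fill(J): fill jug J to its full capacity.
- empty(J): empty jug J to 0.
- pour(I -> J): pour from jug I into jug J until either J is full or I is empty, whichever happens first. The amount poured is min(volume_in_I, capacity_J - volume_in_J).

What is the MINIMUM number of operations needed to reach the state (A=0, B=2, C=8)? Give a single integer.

BFS from (A=0, B=0, C=0). One shortest path:
  1. fill(C) -> (A=0 B=0 C=10)
  2. pour(C -> B) -> (A=0 B=8 C=2)
  3. pour(C -> A) -> (A=2 B=8 C=0)
  4. pour(B -> C) -> (A=2 B=0 C=8)
  5. pour(A -> B) -> (A=0 B=2 C=8)
Reached target in 5 moves.

Answer: 5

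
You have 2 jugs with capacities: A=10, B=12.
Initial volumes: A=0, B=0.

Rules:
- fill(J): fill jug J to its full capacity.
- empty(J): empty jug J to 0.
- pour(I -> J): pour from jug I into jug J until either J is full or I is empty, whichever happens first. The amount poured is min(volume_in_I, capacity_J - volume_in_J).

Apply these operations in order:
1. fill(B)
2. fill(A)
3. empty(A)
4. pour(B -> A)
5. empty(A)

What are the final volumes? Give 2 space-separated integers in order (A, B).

Step 1: fill(B) -> (A=0 B=12)
Step 2: fill(A) -> (A=10 B=12)
Step 3: empty(A) -> (A=0 B=12)
Step 4: pour(B -> A) -> (A=10 B=2)
Step 5: empty(A) -> (A=0 B=2)

Answer: 0 2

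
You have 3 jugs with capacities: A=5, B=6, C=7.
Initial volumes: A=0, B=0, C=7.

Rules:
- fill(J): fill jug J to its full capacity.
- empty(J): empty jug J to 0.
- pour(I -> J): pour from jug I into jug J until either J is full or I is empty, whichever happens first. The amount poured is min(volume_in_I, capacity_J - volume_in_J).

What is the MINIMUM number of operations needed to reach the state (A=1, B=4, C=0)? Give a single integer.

Answer: 7

Derivation:
BFS from (A=0, B=0, C=7). One shortest path:
  1. pour(C -> A) -> (A=5 B=0 C=2)
  2. pour(C -> B) -> (A=5 B=2 C=0)
  3. pour(A -> C) -> (A=0 B=2 C=5)
  4. fill(A) -> (A=5 B=2 C=5)
  5. pour(A -> B) -> (A=1 B=6 C=5)
  6. pour(B -> C) -> (A=1 B=4 C=7)
  7. empty(C) -> (A=1 B=4 C=0)
Reached target in 7 moves.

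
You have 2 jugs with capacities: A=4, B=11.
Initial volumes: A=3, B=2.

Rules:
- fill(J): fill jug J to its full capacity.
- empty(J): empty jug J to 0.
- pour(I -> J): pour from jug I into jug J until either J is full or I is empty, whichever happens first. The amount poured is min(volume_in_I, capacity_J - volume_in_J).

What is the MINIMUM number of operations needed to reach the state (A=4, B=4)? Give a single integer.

BFS from (A=3, B=2). One shortest path:
  1. fill(A) -> (A=4 B=2)
  2. empty(B) -> (A=4 B=0)
  3. pour(A -> B) -> (A=0 B=4)
  4. fill(A) -> (A=4 B=4)
Reached target in 4 moves.

Answer: 4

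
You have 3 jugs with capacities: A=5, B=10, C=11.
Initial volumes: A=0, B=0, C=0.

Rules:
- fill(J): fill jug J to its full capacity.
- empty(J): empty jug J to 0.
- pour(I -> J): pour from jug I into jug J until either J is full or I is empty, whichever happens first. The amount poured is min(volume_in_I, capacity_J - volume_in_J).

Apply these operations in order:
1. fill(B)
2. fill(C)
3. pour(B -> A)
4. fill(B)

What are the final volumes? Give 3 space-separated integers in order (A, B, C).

Answer: 5 10 11

Derivation:
Step 1: fill(B) -> (A=0 B=10 C=0)
Step 2: fill(C) -> (A=0 B=10 C=11)
Step 3: pour(B -> A) -> (A=5 B=5 C=11)
Step 4: fill(B) -> (A=5 B=10 C=11)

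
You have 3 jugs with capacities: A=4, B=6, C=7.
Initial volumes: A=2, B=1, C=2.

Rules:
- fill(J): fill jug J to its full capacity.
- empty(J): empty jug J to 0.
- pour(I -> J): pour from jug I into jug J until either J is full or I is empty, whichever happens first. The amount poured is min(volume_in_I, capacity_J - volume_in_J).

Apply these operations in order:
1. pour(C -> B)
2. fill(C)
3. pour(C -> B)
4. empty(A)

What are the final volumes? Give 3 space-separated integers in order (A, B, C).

Answer: 0 6 4

Derivation:
Step 1: pour(C -> B) -> (A=2 B=3 C=0)
Step 2: fill(C) -> (A=2 B=3 C=7)
Step 3: pour(C -> B) -> (A=2 B=6 C=4)
Step 4: empty(A) -> (A=0 B=6 C=4)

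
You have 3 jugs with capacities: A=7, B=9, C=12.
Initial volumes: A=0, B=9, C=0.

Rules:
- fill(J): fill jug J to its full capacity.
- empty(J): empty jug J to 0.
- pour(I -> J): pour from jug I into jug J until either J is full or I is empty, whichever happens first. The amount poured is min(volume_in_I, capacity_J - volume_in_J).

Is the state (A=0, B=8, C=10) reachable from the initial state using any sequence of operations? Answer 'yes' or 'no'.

BFS from (A=0, B=9, C=0):
  1. pour(B -> C) -> (A=0 B=0 C=9)
  2. fill(B) -> (A=0 B=9 C=9)
  3. pour(B -> C) -> (A=0 B=6 C=12)
  4. pour(B -> A) -> (A=6 B=0 C=12)
  5. pour(C -> B) -> (A=6 B=9 C=3)
  6. pour(B -> A) -> (A=7 B=8 C=3)
  7. pour(A -> C) -> (A=0 B=8 C=10)
Target reached → yes.

Answer: yes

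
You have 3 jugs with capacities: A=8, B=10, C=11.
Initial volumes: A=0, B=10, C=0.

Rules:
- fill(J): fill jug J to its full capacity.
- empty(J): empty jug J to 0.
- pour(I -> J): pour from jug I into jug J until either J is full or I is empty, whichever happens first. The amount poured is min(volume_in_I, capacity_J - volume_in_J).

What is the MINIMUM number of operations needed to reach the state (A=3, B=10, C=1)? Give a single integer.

Answer: 7

Derivation:
BFS from (A=0, B=10, C=0). One shortest path:
  1. empty(B) -> (A=0 B=0 C=0)
  2. fill(C) -> (A=0 B=0 C=11)
  3. pour(C -> A) -> (A=8 B=0 C=3)
  4. empty(A) -> (A=0 B=0 C=3)
  5. pour(C -> A) -> (A=3 B=0 C=0)
  6. fill(C) -> (A=3 B=0 C=11)
  7. pour(C -> B) -> (A=3 B=10 C=1)
Reached target in 7 moves.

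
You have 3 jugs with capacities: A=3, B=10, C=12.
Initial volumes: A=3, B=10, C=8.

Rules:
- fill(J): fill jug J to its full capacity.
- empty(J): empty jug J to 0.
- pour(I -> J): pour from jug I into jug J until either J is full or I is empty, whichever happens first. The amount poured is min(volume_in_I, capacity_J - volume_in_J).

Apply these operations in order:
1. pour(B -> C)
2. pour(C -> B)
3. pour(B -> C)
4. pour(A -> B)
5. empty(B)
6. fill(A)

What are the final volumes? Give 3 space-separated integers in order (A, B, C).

Answer: 3 0 12

Derivation:
Step 1: pour(B -> C) -> (A=3 B=6 C=12)
Step 2: pour(C -> B) -> (A=3 B=10 C=8)
Step 3: pour(B -> C) -> (A=3 B=6 C=12)
Step 4: pour(A -> B) -> (A=0 B=9 C=12)
Step 5: empty(B) -> (A=0 B=0 C=12)
Step 6: fill(A) -> (A=3 B=0 C=12)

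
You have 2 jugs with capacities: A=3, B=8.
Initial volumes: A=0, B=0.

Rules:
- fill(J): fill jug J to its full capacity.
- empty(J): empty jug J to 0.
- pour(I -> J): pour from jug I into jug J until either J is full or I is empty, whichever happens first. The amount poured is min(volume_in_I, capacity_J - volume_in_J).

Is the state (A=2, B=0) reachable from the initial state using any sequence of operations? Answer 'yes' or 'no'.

Answer: yes

Derivation:
BFS from (A=0, B=0):
  1. fill(B) -> (A=0 B=8)
  2. pour(B -> A) -> (A=3 B=5)
  3. empty(A) -> (A=0 B=5)
  4. pour(B -> A) -> (A=3 B=2)
  5. empty(A) -> (A=0 B=2)
  6. pour(B -> A) -> (A=2 B=0)
Target reached → yes.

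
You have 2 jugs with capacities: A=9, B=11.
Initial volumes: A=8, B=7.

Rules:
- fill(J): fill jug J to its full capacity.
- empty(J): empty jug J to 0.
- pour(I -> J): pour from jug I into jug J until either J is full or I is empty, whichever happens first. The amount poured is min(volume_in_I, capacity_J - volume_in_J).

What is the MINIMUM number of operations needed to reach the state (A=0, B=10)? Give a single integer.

BFS from (A=8, B=7). One shortest path:
  1. fill(B) -> (A=8 B=11)
  2. pour(B -> A) -> (A=9 B=10)
  3. empty(A) -> (A=0 B=10)
Reached target in 3 moves.

Answer: 3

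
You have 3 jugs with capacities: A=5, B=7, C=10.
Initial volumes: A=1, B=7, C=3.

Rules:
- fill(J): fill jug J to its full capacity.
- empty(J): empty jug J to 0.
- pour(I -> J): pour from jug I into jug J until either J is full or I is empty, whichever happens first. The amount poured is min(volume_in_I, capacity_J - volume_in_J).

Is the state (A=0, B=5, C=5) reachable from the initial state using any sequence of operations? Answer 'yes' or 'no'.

Answer: yes

Derivation:
BFS from (A=1, B=7, C=3):
  1. empty(A) -> (A=0 B=7 C=3)
  2. pour(B -> A) -> (A=5 B=2 C=3)
  3. pour(B -> C) -> (A=5 B=0 C=5)
  4. pour(A -> B) -> (A=0 B=5 C=5)
Target reached → yes.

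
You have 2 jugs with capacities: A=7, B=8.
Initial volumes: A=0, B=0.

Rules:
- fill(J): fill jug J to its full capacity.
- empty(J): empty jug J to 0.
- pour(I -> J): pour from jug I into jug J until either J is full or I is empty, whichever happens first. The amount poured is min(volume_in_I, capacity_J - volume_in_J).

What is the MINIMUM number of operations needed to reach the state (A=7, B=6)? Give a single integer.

BFS from (A=0, B=0). One shortest path:
  1. fill(A) -> (A=7 B=0)
  2. pour(A -> B) -> (A=0 B=7)
  3. fill(A) -> (A=7 B=7)
  4. pour(A -> B) -> (A=6 B=8)
  5. empty(B) -> (A=6 B=0)
  6. pour(A -> B) -> (A=0 B=6)
  7. fill(A) -> (A=7 B=6)
Reached target in 7 moves.

Answer: 7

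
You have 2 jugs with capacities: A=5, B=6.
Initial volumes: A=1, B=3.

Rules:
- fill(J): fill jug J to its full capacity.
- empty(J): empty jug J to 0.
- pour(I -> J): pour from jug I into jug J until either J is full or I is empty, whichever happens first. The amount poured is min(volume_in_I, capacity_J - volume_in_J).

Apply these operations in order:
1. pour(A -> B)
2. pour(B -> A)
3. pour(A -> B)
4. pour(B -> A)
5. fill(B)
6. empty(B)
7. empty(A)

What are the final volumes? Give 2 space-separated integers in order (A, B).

Answer: 0 0

Derivation:
Step 1: pour(A -> B) -> (A=0 B=4)
Step 2: pour(B -> A) -> (A=4 B=0)
Step 3: pour(A -> B) -> (A=0 B=4)
Step 4: pour(B -> A) -> (A=4 B=0)
Step 5: fill(B) -> (A=4 B=6)
Step 6: empty(B) -> (A=4 B=0)
Step 7: empty(A) -> (A=0 B=0)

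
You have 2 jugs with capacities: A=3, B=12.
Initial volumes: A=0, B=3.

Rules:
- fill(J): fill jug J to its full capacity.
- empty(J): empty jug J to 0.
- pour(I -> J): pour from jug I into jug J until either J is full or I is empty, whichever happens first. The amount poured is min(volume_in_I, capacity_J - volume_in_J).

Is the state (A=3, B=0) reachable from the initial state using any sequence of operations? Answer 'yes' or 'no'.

BFS from (A=0, B=3):
  1. pour(B -> A) -> (A=3 B=0)
Target reached → yes.

Answer: yes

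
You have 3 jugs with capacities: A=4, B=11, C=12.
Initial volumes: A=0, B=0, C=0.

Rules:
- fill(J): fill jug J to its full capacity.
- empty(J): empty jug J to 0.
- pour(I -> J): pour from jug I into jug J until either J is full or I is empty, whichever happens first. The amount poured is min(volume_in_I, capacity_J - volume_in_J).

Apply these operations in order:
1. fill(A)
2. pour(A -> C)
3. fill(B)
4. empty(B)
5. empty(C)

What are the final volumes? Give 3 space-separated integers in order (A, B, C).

Answer: 0 0 0

Derivation:
Step 1: fill(A) -> (A=4 B=0 C=0)
Step 2: pour(A -> C) -> (A=0 B=0 C=4)
Step 3: fill(B) -> (A=0 B=11 C=4)
Step 4: empty(B) -> (A=0 B=0 C=4)
Step 5: empty(C) -> (A=0 B=0 C=0)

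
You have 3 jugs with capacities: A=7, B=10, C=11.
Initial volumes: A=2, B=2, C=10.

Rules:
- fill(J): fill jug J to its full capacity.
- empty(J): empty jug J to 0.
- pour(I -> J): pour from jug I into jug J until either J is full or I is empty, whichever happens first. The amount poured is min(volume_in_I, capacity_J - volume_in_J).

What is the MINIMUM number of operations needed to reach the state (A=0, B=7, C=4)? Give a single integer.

BFS from (A=2, B=2, C=10). One shortest path:
  1. empty(A) -> (A=0 B=2 C=10)
  2. empty(B) -> (A=0 B=0 C=10)
  3. fill(C) -> (A=0 B=0 C=11)
  4. pour(C -> A) -> (A=7 B=0 C=4)
  5. pour(A -> B) -> (A=0 B=7 C=4)
Reached target in 5 moves.

Answer: 5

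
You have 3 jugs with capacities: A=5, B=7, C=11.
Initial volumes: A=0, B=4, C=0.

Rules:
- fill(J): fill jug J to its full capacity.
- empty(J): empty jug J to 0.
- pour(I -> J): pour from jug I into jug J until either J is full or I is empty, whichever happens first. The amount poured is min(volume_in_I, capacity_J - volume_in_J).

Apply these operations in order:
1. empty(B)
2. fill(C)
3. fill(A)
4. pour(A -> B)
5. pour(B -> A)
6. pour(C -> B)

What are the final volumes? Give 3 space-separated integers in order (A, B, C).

Step 1: empty(B) -> (A=0 B=0 C=0)
Step 2: fill(C) -> (A=0 B=0 C=11)
Step 3: fill(A) -> (A=5 B=0 C=11)
Step 4: pour(A -> B) -> (A=0 B=5 C=11)
Step 5: pour(B -> A) -> (A=5 B=0 C=11)
Step 6: pour(C -> B) -> (A=5 B=7 C=4)

Answer: 5 7 4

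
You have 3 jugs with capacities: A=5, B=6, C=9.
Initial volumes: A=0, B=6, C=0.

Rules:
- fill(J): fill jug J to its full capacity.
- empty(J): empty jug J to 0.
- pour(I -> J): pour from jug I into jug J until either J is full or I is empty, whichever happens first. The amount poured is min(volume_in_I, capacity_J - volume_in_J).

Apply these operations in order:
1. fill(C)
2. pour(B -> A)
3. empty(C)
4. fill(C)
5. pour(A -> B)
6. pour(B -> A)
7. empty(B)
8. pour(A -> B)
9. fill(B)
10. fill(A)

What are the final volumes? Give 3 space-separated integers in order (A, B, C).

Answer: 5 6 9

Derivation:
Step 1: fill(C) -> (A=0 B=6 C=9)
Step 2: pour(B -> A) -> (A=5 B=1 C=9)
Step 3: empty(C) -> (A=5 B=1 C=0)
Step 4: fill(C) -> (A=5 B=1 C=9)
Step 5: pour(A -> B) -> (A=0 B=6 C=9)
Step 6: pour(B -> A) -> (A=5 B=1 C=9)
Step 7: empty(B) -> (A=5 B=0 C=9)
Step 8: pour(A -> B) -> (A=0 B=5 C=9)
Step 9: fill(B) -> (A=0 B=6 C=9)
Step 10: fill(A) -> (A=5 B=6 C=9)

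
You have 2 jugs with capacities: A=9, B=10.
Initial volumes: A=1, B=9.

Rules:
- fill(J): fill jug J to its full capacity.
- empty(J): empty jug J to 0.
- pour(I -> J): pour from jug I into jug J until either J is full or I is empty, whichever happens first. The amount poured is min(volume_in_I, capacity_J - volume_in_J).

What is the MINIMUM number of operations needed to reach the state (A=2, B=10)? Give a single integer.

Answer: 5

Derivation:
BFS from (A=1, B=9). One shortest path:
  1. fill(B) -> (A=1 B=10)
  2. pour(B -> A) -> (A=9 B=2)
  3. empty(A) -> (A=0 B=2)
  4. pour(B -> A) -> (A=2 B=0)
  5. fill(B) -> (A=2 B=10)
Reached target in 5 moves.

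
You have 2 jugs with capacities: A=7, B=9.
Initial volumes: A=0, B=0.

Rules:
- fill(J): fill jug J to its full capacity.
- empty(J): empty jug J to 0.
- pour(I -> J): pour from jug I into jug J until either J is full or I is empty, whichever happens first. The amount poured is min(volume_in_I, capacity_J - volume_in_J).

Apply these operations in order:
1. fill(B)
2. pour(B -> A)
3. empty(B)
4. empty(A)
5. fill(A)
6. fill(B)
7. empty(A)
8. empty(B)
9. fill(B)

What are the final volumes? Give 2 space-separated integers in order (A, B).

Step 1: fill(B) -> (A=0 B=9)
Step 2: pour(B -> A) -> (A=7 B=2)
Step 3: empty(B) -> (A=7 B=0)
Step 4: empty(A) -> (A=0 B=0)
Step 5: fill(A) -> (A=7 B=0)
Step 6: fill(B) -> (A=7 B=9)
Step 7: empty(A) -> (A=0 B=9)
Step 8: empty(B) -> (A=0 B=0)
Step 9: fill(B) -> (A=0 B=9)

Answer: 0 9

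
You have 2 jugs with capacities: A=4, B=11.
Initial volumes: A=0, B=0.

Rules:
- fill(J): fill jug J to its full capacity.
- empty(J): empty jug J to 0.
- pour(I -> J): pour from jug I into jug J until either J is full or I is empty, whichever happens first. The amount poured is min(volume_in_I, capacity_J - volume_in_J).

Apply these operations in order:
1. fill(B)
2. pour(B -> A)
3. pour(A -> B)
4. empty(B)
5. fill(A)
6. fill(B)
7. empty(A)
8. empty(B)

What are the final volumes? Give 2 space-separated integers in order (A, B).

Step 1: fill(B) -> (A=0 B=11)
Step 2: pour(B -> A) -> (A=4 B=7)
Step 3: pour(A -> B) -> (A=0 B=11)
Step 4: empty(B) -> (A=0 B=0)
Step 5: fill(A) -> (A=4 B=0)
Step 6: fill(B) -> (A=4 B=11)
Step 7: empty(A) -> (A=0 B=11)
Step 8: empty(B) -> (A=0 B=0)

Answer: 0 0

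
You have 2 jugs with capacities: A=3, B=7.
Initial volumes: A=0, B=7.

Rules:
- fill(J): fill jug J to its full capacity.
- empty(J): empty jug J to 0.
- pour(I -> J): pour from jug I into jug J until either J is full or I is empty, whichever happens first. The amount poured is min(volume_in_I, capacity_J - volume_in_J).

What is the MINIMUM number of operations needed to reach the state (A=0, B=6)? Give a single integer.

BFS from (A=0, B=7). One shortest path:
  1. fill(A) -> (A=3 B=7)
  2. empty(B) -> (A=3 B=0)
  3. pour(A -> B) -> (A=0 B=3)
  4. fill(A) -> (A=3 B=3)
  5. pour(A -> B) -> (A=0 B=6)
Reached target in 5 moves.

Answer: 5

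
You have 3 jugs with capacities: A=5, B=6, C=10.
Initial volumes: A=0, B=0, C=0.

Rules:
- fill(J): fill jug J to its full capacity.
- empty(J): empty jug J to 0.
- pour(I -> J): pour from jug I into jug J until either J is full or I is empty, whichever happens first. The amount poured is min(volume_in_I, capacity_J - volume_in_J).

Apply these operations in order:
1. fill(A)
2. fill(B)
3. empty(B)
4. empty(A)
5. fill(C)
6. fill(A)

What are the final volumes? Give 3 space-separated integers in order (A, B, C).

Answer: 5 0 10

Derivation:
Step 1: fill(A) -> (A=5 B=0 C=0)
Step 2: fill(B) -> (A=5 B=6 C=0)
Step 3: empty(B) -> (A=5 B=0 C=0)
Step 4: empty(A) -> (A=0 B=0 C=0)
Step 5: fill(C) -> (A=0 B=0 C=10)
Step 6: fill(A) -> (A=5 B=0 C=10)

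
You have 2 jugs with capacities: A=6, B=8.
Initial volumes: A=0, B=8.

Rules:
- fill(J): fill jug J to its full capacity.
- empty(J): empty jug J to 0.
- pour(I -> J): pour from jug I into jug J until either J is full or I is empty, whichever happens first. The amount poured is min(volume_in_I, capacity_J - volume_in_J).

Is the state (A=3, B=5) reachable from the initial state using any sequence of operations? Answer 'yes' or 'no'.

BFS explored all 14 reachable states.
Reachable set includes: (0,0), (0,2), (0,4), (0,6), (0,8), (2,0), (2,8), (4,0), (4,8), (6,0), (6,2), (6,4) ...
Target (A=3, B=5) not in reachable set → no.

Answer: no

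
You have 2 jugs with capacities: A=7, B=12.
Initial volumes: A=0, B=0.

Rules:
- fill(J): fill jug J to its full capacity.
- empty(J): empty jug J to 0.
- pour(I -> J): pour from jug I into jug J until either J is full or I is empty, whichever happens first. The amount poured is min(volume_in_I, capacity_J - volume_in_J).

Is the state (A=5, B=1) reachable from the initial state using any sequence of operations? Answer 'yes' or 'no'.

Answer: no

Derivation:
BFS explored all 38 reachable states.
Reachable set includes: (0,0), (0,1), (0,2), (0,3), (0,4), (0,5), (0,6), (0,7), (0,8), (0,9), (0,10), (0,11) ...
Target (A=5, B=1) not in reachable set → no.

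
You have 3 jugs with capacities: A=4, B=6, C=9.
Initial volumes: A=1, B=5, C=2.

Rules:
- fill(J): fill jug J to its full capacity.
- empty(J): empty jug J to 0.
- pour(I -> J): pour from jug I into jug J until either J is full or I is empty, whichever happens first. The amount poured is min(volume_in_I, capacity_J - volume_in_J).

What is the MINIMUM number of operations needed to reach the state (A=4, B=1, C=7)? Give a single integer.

BFS from (A=1, B=5, C=2). One shortest path:
  1. pour(B -> C) -> (A=1 B=0 C=7)
  2. pour(A -> B) -> (A=0 B=1 C=7)
  3. fill(A) -> (A=4 B=1 C=7)
Reached target in 3 moves.

Answer: 3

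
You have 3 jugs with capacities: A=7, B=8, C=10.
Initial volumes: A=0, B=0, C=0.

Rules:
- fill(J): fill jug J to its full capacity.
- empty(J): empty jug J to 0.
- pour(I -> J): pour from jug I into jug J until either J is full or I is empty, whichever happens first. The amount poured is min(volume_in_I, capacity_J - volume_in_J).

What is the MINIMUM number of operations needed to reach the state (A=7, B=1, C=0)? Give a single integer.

BFS from (A=0, B=0, C=0). One shortest path:
  1. fill(B) -> (A=0 B=8 C=0)
  2. pour(B -> A) -> (A=7 B=1 C=0)
Reached target in 2 moves.

Answer: 2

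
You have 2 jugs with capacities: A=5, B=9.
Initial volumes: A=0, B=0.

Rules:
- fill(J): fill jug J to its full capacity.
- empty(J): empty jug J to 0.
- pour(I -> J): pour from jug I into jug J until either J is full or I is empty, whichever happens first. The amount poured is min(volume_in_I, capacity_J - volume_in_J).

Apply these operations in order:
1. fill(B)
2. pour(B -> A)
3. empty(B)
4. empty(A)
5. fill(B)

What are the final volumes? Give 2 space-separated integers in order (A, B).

Step 1: fill(B) -> (A=0 B=9)
Step 2: pour(B -> A) -> (A=5 B=4)
Step 3: empty(B) -> (A=5 B=0)
Step 4: empty(A) -> (A=0 B=0)
Step 5: fill(B) -> (A=0 B=9)

Answer: 0 9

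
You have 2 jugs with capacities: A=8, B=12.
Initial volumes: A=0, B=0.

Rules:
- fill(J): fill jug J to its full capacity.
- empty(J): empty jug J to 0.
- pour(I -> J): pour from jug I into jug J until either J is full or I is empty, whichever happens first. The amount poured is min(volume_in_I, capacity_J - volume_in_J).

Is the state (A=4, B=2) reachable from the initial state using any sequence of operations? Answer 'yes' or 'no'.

BFS explored all 10 reachable states.
Reachable set includes: (0,0), (0,4), (0,8), (0,12), (4,0), (4,12), (8,0), (8,4), (8,8), (8,12)
Target (A=4, B=2) not in reachable set → no.

Answer: no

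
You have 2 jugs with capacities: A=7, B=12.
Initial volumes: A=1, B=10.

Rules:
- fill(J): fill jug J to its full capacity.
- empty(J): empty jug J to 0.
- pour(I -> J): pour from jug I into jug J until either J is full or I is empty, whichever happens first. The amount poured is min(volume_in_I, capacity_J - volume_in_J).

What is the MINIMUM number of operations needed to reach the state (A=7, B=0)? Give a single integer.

Answer: 2

Derivation:
BFS from (A=1, B=10). One shortest path:
  1. fill(A) -> (A=7 B=10)
  2. empty(B) -> (A=7 B=0)
Reached target in 2 moves.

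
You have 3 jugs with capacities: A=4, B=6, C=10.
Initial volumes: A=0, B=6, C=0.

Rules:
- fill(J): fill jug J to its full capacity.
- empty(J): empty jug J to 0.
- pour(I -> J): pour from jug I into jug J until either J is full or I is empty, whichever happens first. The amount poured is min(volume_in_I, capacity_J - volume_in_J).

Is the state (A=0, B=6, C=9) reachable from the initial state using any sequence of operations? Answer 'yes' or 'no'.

BFS explored all 64 reachable states.
Reachable set includes: (0,0,0), (0,0,2), (0,0,4), (0,0,6), (0,0,8), (0,0,10), (0,2,0), (0,2,2), (0,2,4), (0,2,6), (0,2,8), (0,2,10) ...
Target (A=0, B=6, C=9) not in reachable set → no.

Answer: no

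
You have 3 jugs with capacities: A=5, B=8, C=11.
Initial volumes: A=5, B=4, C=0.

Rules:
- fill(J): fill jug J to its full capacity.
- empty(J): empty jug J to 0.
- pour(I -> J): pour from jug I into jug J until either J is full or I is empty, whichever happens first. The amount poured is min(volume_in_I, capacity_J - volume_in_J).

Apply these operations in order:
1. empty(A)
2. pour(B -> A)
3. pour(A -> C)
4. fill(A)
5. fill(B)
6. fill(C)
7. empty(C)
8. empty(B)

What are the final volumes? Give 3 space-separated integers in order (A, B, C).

Step 1: empty(A) -> (A=0 B=4 C=0)
Step 2: pour(B -> A) -> (A=4 B=0 C=0)
Step 3: pour(A -> C) -> (A=0 B=0 C=4)
Step 4: fill(A) -> (A=5 B=0 C=4)
Step 5: fill(B) -> (A=5 B=8 C=4)
Step 6: fill(C) -> (A=5 B=8 C=11)
Step 7: empty(C) -> (A=5 B=8 C=0)
Step 8: empty(B) -> (A=5 B=0 C=0)

Answer: 5 0 0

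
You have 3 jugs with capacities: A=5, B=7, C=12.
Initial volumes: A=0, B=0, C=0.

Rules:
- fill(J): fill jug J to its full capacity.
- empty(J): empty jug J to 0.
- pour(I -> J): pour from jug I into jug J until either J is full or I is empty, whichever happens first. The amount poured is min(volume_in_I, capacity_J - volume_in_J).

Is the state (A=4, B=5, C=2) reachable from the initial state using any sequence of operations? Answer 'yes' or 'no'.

BFS explored all 360 reachable states.
Reachable set includes: (0,0,0), (0,0,1), (0,0,2), (0,0,3), (0,0,4), (0,0,5), (0,0,6), (0,0,7), (0,0,8), (0,0,9), (0,0,10), (0,0,11) ...
Target (A=4, B=5, C=2) not in reachable set → no.

Answer: no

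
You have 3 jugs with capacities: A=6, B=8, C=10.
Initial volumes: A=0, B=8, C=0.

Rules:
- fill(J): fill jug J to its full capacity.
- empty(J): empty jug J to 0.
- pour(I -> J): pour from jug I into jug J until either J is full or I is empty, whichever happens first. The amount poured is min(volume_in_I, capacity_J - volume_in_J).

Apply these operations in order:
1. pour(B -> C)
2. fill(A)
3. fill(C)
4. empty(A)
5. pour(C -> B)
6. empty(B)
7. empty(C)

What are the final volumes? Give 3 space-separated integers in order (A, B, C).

Answer: 0 0 0

Derivation:
Step 1: pour(B -> C) -> (A=0 B=0 C=8)
Step 2: fill(A) -> (A=6 B=0 C=8)
Step 3: fill(C) -> (A=6 B=0 C=10)
Step 4: empty(A) -> (A=0 B=0 C=10)
Step 5: pour(C -> B) -> (A=0 B=8 C=2)
Step 6: empty(B) -> (A=0 B=0 C=2)
Step 7: empty(C) -> (A=0 B=0 C=0)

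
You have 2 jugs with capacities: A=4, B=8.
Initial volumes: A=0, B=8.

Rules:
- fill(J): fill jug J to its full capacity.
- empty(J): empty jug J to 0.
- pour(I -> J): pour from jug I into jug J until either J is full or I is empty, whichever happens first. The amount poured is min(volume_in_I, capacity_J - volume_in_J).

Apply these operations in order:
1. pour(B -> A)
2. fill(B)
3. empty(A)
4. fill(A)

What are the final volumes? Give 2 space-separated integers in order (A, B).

Answer: 4 8

Derivation:
Step 1: pour(B -> A) -> (A=4 B=4)
Step 2: fill(B) -> (A=4 B=8)
Step 3: empty(A) -> (A=0 B=8)
Step 4: fill(A) -> (A=4 B=8)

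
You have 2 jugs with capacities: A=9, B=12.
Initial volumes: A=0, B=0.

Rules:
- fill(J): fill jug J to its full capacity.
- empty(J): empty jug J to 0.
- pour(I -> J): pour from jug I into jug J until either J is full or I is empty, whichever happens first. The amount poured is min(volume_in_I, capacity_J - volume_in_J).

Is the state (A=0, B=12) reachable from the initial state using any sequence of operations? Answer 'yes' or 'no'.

BFS from (A=0, B=0):
  1. fill(B) -> (A=0 B=12)
Target reached → yes.

Answer: yes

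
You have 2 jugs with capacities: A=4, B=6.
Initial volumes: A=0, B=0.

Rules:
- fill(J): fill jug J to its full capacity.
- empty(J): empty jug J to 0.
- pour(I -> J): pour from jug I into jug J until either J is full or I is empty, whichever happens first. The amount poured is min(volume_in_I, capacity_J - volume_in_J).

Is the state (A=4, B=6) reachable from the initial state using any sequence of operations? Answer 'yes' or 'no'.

BFS from (A=0, B=0):
  1. fill(A) -> (A=4 B=0)
  2. fill(B) -> (A=4 B=6)
Target reached → yes.

Answer: yes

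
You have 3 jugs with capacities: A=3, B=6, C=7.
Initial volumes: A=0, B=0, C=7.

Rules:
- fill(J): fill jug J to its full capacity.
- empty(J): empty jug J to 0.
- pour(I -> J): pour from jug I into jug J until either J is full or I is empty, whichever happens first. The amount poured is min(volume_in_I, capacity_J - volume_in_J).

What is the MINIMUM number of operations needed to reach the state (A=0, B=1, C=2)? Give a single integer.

Answer: 8

Derivation:
BFS from (A=0, B=0, C=7). One shortest path:
  1. pour(C -> B) -> (A=0 B=6 C=1)
  2. pour(C -> A) -> (A=1 B=6 C=0)
  3. pour(B -> C) -> (A=1 B=0 C=6)
  4. pour(A -> B) -> (A=0 B=1 C=6)
  5. fill(A) -> (A=3 B=1 C=6)
  6. pour(A -> C) -> (A=2 B=1 C=7)
  7. empty(C) -> (A=2 B=1 C=0)
  8. pour(A -> C) -> (A=0 B=1 C=2)
Reached target in 8 moves.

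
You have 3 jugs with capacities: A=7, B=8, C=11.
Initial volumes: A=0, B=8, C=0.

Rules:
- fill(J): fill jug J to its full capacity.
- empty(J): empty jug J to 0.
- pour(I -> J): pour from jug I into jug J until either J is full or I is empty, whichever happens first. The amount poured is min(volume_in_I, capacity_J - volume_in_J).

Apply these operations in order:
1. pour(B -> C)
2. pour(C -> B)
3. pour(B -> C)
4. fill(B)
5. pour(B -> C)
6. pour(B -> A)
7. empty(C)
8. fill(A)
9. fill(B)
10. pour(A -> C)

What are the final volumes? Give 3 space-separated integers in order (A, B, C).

Step 1: pour(B -> C) -> (A=0 B=0 C=8)
Step 2: pour(C -> B) -> (A=0 B=8 C=0)
Step 3: pour(B -> C) -> (A=0 B=0 C=8)
Step 4: fill(B) -> (A=0 B=8 C=8)
Step 5: pour(B -> C) -> (A=0 B=5 C=11)
Step 6: pour(B -> A) -> (A=5 B=0 C=11)
Step 7: empty(C) -> (A=5 B=0 C=0)
Step 8: fill(A) -> (A=7 B=0 C=0)
Step 9: fill(B) -> (A=7 B=8 C=0)
Step 10: pour(A -> C) -> (A=0 B=8 C=7)

Answer: 0 8 7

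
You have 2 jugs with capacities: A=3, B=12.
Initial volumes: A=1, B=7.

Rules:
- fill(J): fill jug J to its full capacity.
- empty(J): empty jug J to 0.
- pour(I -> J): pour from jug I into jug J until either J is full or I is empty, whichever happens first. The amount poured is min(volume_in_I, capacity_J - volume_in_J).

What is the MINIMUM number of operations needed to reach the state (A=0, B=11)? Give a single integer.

BFS from (A=1, B=7). One shortest path:
  1. pour(A -> B) -> (A=0 B=8)
  2. fill(A) -> (A=3 B=8)
  3. pour(A -> B) -> (A=0 B=11)
Reached target in 3 moves.

Answer: 3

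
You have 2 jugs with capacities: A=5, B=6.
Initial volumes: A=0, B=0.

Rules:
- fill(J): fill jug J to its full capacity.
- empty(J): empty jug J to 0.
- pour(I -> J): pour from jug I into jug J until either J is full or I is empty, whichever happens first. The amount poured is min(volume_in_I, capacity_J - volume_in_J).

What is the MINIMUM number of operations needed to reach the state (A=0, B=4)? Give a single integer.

BFS from (A=0, B=0). One shortest path:
  1. fill(A) -> (A=5 B=0)
  2. pour(A -> B) -> (A=0 B=5)
  3. fill(A) -> (A=5 B=5)
  4. pour(A -> B) -> (A=4 B=6)
  5. empty(B) -> (A=4 B=0)
  6. pour(A -> B) -> (A=0 B=4)
Reached target in 6 moves.

Answer: 6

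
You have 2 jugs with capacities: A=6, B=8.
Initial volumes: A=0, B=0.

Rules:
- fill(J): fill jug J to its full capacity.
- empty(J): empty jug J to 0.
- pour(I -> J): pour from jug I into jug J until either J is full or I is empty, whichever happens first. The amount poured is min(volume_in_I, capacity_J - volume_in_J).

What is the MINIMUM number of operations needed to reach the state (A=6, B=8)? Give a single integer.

Answer: 2

Derivation:
BFS from (A=0, B=0). One shortest path:
  1. fill(A) -> (A=6 B=0)
  2. fill(B) -> (A=6 B=8)
Reached target in 2 moves.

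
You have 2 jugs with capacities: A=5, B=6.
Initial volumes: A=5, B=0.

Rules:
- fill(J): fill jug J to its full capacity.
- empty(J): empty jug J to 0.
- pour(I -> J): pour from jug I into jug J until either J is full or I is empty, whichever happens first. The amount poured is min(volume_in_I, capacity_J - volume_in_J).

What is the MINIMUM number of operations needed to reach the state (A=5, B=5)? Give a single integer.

Answer: 2

Derivation:
BFS from (A=5, B=0). One shortest path:
  1. pour(A -> B) -> (A=0 B=5)
  2. fill(A) -> (A=5 B=5)
Reached target in 2 moves.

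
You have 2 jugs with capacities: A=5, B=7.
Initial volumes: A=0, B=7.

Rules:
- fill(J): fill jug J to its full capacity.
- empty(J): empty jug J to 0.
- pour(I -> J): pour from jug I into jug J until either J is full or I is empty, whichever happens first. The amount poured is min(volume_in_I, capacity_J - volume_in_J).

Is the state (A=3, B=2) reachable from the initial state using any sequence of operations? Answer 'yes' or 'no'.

Answer: no

Derivation:
BFS explored all 24 reachable states.
Reachable set includes: (0,0), (0,1), (0,2), (0,3), (0,4), (0,5), (0,6), (0,7), (1,0), (1,7), (2,0), (2,7) ...
Target (A=3, B=2) not in reachable set → no.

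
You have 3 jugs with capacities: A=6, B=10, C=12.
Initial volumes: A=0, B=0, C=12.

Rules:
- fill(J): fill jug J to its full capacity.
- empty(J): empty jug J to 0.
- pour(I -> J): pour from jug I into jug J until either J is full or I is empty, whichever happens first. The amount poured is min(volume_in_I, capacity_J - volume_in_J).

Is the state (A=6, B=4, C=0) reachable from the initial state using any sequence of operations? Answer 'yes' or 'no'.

BFS from (A=0, B=0, C=12):
  1. fill(B) -> (A=0 B=10 C=12)
  2. empty(C) -> (A=0 B=10 C=0)
  3. pour(B -> A) -> (A=6 B=4 C=0)
Target reached → yes.

Answer: yes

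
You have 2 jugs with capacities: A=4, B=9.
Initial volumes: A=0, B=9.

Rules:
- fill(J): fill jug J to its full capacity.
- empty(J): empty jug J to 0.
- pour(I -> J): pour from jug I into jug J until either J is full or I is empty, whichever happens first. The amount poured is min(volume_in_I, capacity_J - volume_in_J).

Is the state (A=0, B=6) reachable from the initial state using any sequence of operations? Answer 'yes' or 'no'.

BFS from (A=0, B=9):
  1. pour(B -> A) -> (A=4 B=5)
  2. empty(A) -> (A=0 B=5)
  3. pour(B -> A) -> (A=4 B=1)
  4. empty(A) -> (A=0 B=1)
  5. pour(B -> A) -> (A=1 B=0)
  6. fill(B) -> (A=1 B=9)
  7. pour(B -> A) -> (A=4 B=6)
  8. empty(A) -> (A=0 B=6)
Target reached → yes.

Answer: yes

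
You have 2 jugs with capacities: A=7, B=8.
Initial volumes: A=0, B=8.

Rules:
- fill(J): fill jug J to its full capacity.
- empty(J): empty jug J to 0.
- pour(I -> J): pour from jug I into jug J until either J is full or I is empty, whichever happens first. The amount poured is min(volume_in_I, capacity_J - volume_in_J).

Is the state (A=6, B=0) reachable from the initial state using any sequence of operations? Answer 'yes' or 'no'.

Answer: yes

Derivation:
BFS from (A=0, B=8):
  1. fill(A) -> (A=7 B=8)
  2. empty(B) -> (A=7 B=0)
  3. pour(A -> B) -> (A=0 B=7)
  4. fill(A) -> (A=7 B=7)
  5. pour(A -> B) -> (A=6 B=8)
  6. empty(B) -> (A=6 B=0)
Target reached → yes.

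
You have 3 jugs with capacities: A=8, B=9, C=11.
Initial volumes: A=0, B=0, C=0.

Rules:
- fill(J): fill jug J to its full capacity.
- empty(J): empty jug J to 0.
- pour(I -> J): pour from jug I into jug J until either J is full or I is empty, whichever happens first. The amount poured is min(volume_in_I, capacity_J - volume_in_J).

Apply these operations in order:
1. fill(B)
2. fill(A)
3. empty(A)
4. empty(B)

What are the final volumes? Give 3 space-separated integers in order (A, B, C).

Answer: 0 0 0

Derivation:
Step 1: fill(B) -> (A=0 B=9 C=0)
Step 2: fill(A) -> (A=8 B=9 C=0)
Step 3: empty(A) -> (A=0 B=9 C=0)
Step 4: empty(B) -> (A=0 B=0 C=0)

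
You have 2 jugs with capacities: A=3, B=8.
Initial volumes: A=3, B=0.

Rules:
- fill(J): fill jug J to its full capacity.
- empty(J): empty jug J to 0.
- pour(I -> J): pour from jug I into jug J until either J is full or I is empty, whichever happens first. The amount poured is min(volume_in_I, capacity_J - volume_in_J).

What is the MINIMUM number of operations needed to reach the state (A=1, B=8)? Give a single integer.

Answer: 5

Derivation:
BFS from (A=3, B=0). One shortest path:
  1. pour(A -> B) -> (A=0 B=3)
  2. fill(A) -> (A=3 B=3)
  3. pour(A -> B) -> (A=0 B=6)
  4. fill(A) -> (A=3 B=6)
  5. pour(A -> B) -> (A=1 B=8)
Reached target in 5 moves.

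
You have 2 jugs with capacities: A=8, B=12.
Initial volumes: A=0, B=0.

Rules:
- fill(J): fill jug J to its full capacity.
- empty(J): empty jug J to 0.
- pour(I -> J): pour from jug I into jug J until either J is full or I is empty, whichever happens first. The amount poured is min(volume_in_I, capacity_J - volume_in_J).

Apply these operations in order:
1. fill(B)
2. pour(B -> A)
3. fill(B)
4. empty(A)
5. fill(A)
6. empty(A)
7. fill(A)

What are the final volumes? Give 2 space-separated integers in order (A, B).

Step 1: fill(B) -> (A=0 B=12)
Step 2: pour(B -> A) -> (A=8 B=4)
Step 3: fill(B) -> (A=8 B=12)
Step 4: empty(A) -> (A=0 B=12)
Step 5: fill(A) -> (A=8 B=12)
Step 6: empty(A) -> (A=0 B=12)
Step 7: fill(A) -> (A=8 B=12)

Answer: 8 12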